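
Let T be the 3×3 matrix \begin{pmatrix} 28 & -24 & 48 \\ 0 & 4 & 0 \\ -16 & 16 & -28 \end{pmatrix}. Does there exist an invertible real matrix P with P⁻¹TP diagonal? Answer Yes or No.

Yes

Characteristic polynomial: p(s) = s^3 - 4s^2 - 16s + 64 = (s - 4)^2(s + 4).
s = 4 has algebraic multiplicity 2; rank(T − 4I) = 1, so geometric multiplicity = 2.
Every eigenvalue has geometric = algebraic multiplicity, so T is diagonalizable.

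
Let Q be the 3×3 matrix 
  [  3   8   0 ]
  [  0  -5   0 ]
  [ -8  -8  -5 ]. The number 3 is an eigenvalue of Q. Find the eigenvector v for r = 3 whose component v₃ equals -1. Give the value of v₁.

1

Q − 3I = [[0, 8, 0], [0, -8, 0], [-8, -8, -8]].
Solving (Q − 3I)v = 0 gives the eigenspace spanned by (1, 0, -1).
With v₃ = -1, v = (1, 0, -1), so v₁ = 1.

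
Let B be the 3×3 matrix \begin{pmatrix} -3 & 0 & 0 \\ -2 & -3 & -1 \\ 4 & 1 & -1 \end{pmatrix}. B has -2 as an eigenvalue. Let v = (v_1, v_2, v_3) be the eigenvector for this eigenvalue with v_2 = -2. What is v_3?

2

B + 2I = [[-1, 0, 0], [-2, -1, -1], [4, 1, 1]].
Solving (B + 2I)v = 0 gives the eigenspace spanned by (0, -2, 2).
With v_2 = -2, v = (0, -2, 2), so v_3 = 2.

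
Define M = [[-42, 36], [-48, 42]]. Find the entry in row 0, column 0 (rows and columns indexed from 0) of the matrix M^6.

46656

Characteristic polynomial: λ^2 - 36 = (λ - 6)(λ + 6), so the eigenvalues are -6, 6.
λ=6: eigenvector (3, 4).
λ=-6: eigenvector (1, 1).
P = [[3, 1], [4, 1]], D = diag(6, -6), P⁻¹ = [[-1, 1], [4, -3]].
M⁶ = P·diag(46656, 46656)·P⁻¹ = [[46656, 0], [0, 46656]].
The requested entry is 46656.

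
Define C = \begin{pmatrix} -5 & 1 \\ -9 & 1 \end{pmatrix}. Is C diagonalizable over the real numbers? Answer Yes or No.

Characteristic polynomial: p(λ) = λ^2 + 4λ + 4 = (λ + 2)^2.
λ = -2 has algebraic multiplicity 2; rank(C + 2I) = 1, so geometric multiplicity = 1.
Geometric multiplicity < algebraic multiplicity, so C is not diagonalizable.

No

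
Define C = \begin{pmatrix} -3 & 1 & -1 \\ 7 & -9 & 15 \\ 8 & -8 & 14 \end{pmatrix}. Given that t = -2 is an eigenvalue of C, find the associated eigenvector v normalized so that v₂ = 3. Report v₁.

3

C + 2I = [[-1, 1, -1], [7, -7, 15], [8, -8, 16]].
Solving (C + 2I)v = 0 gives the eigenspace spanned by (3, 3, 0).
With v₂ = 3, v = (3, 3, 0), so v₁ = 3.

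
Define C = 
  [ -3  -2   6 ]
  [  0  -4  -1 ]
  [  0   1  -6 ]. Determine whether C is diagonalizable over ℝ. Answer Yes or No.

Characteristic polynomial: p(λ) = λ^3 + 13λ^2 + 55λ + 75 = (λ + 3)(λ + 5)^2.
λ = -5 has algebraic multiplicity 2; rank(C + 5I) = 2, so geometric multiplicity = 1.
Geometric multiplicity < algebraic multiplicity, so C is not diagonalizable.

No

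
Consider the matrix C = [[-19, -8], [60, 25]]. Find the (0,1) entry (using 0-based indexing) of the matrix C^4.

Characteristic polynomial: t^2 - 6t + 5 = (t - 5)(t - 1), so the eigenvalues are 1, 5.
t=5: eigenvector (1, -3).
t=1: eigenvector (2, -5).
P = [[1, 2], [-3, -5]], D = diag(5, 1), P⁻¹ = [[-5, -2], [3, 1]].
C⁴ = P·diag(625, 1)·P⁻¹ = [[-3119, -1248], [9360, 3745]].
The requested entry is -1248.

-1248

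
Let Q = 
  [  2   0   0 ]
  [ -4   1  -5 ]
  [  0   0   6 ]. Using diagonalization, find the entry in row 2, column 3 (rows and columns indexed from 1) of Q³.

Characteristic polynomial: λ^3 - 9λ^2 + 20λ - 12 = (λ - 6)(λ - 2)(λ - 1), so the eigenvalues are 1, 2, 6.
λ=2: eigenvector (1, -4, 0).
λ=1: eigenvector (0, 1, 0).
λ=6: eigenvector (0, -1, 1).
P = [[1, 0, 0], [-4, 1, -1], [0, 0, 1]], D = diag(2, 1, 6), P⁻¹ = [[1, 0, 0], [4, 1, 1], [0, 0, 1]].
Q³ = P·diag(8, 1, 216)·P⁻¹ = [[8, 0, 0], [-28, 1, -215], [0, 0, 216]].
The requested entry is -215.

-215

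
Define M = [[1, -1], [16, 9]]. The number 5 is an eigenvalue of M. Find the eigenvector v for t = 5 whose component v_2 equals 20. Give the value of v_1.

M − 5I = [[-4, -1], [16, 4]].
Solving (M − 5I)v = 0 gives the eigenspace spanned by (-5, 20).
With v_2 = 20, v = (-5, 20), so v_1 = -5.

-5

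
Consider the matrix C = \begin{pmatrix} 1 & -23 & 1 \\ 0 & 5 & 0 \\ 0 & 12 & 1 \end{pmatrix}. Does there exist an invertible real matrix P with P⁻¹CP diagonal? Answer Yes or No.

No

Characteristic polynomial: p(r) = r^3 - 7r^2 + 11r - 5 = (r - 5)(r - 1)^2.
r = 1 has algebraic multiplicity 2; rank(C − 1I) = 2, so geometric multiplicity = 1.
Geometric multiplicity < algebraic multiplicity, so C is not diagonalizable.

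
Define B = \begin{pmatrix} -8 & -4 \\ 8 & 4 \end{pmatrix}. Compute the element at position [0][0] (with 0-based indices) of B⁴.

512

Characteristic polynomial: t^2 + 4t = t(t + 4), so the eigenvalues are -4, 0.
t=-4: eigenvector (1, -1).
t=0: eigenvector (1, -2).
P = [[1, 1], [-1, -2]], D = diag(-4, 0), P⁻¹ = [[2, 1], [-1, -1]].
B⁴ = P·diag(256, 0)·P⁻¹ = [[512, 256], [-512, -256]].
The requested entry is 512.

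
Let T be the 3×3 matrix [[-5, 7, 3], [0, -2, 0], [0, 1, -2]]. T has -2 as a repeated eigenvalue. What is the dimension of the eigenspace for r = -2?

1

T + 2I = [[-3, 7, 3], [0, 0, 0], [0, 1, 0]].
This matrix has rank 2, so its null space has dimension 3 − 2 = 1.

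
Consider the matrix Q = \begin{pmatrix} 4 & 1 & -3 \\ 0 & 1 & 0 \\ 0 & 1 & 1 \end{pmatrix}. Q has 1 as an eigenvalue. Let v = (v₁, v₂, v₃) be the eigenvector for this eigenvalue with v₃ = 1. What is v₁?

1

Q − 1I = [[3, 1, -3], [0, 0, 0], [0, 1, 0]].
Solving (Q − 1I)v = 0 gives the eigenspace spanned by (1, 0, 1).
With v₃ = 1, v = (1, 0, 1), so v₁ = 1.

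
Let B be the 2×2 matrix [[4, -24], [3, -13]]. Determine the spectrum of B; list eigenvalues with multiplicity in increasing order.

Characteristic polynomial: p(s) = s^2 + 9s + 20 = (s + 4)(s + 5).
Roots (with multiplicity): -5, -4.

-5, -4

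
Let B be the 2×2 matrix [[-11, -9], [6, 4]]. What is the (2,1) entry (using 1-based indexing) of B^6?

Characteristic polynomial: s^2 + 7s + 10 = (s + 2)(s + 5), so the eigenvalues are -5, -2.
s=-5: eigenvector (3, -2).
s=-2: eigenvector (-1, 1).
P = [[3, -1], [-2, 1]], D = diag(-5, -2), P⁻¹ = [[1, 1], [2, 3]].
B⁶ = P·diag(15625, 64)·P⁻¹ = [[46747, 46683], [-31122, -31058]].
The requested entry is -31122.

-31122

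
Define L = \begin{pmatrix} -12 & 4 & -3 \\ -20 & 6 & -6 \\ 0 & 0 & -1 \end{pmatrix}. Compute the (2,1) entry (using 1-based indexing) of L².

Characteristic polynomial: r^3 + 7r^2 + 14r + 8 = (r + 1)(r + 2)(r + 4), so the eigenvalues are -4, -2, -1.
r=-2: eigenvector (2, 5, 0).
r=-4: eigenvector (1, 2, 0).
r=-1: eigenvector (-1, -2, 1).
P = [[2, 1, -1], [5, 2, -2], [0, 0, 1]], D = diag(-2, -4, -1), P⁻¹ = [[-2, 1, 0], [5, -2, 1], [0, 0, 1]].
L² = P·diag(4, 16, 1)·P⁻¹ = [[64, -24, 15], [120, -44, 30], [0, 0, 1]].
The requested entry is 120.

120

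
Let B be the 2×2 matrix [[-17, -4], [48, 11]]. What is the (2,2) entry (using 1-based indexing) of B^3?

Characteristic polynomial: s^2 + 6s + 5 = (s + 1)(s + 5), so the eigenvalues are -5, -1.
s=-5: eigenvector (1, -3).
s=-1: eigenvector (-1, 4).
P = [[1, -1], [-3, 4]], D = diag(-5, -1), P⁻¹ = [[4, 1], [3, 1]].
B³ = P·diag(-125, -1)·P⁻¹ = [[-497, -124], [1488, 371]].
The requested entry is 371.

371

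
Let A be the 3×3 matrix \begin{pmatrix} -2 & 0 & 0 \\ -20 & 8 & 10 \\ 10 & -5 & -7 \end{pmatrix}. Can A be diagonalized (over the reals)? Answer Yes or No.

Characteristic polynomial: p(λ) = λ^3 + λ^2 - 8λ - 12 = (λ - 3)(λ + 2)^2.
λ = -2 has algebraic multiplicity 2; rank(A + 2I) = 1, so geometric multiplicity = 2.
Every eigenvalue has geometric = algebraic multiplicity, so A is diagonalizable.

Yes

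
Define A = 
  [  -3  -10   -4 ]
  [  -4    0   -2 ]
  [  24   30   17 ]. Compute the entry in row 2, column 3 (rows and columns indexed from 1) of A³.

Characteristic polynomial: μ^3 - 14μ^2 + 65μ - 100 = (μ - 5)^2(μ - 4), so the eigenvalues are 4, 5, 5.
μ=5: eigenvector (0, -2, 5).
μ=4: eigenvector (2, 1, -6).
μ=5: eigenvector (1, 0, -2).
P = [[0, 2, 1], [-2, 1, 0], [5, -6, -2]], D = diag(5, 4, 5), P⁻¹ = [[2, 2, 1], [4, 5, 2], [-7, -10, -4]].
A³ = P·diag(125, 64, 125)·P⁻¹ = [[-363, -610, -244], [-244, -180, -122], [1464, 1830, 857]].
The requested entry is -122.

-122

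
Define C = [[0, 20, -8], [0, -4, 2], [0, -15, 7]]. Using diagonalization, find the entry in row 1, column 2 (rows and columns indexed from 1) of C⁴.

160

Characteristic polynomial: t^3 - 3t^2 + 2t = t(t - 2)(t - 1), so the eigenvalues are 0, 1, 2.
t=0: eigenvector (1, 0, 0).
t=2: eigenvector (-2, 1, 3).
t=1: eigenvector (0, -2, -5).
P = [[1, -2, 0], [0, 1, -2], [0, 3, -5]], D = diag(0, 2, 1), P⁻¹ = [[1, -10, 4], [0, -5, 2], [0, -3, 1]].
C⁴ = P·diag(0, 16, 1)·P⁻¹ = [[0, 160, -64], [0, -74, 30], [0, -225, 91]].
The requested entry is 160.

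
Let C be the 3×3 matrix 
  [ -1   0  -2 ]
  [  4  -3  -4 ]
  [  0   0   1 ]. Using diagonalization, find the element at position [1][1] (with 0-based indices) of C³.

-27

Characteristic polynomial: s^3 + 3s^2 - s - 3 = (s - 1)(s + 1)(s + 3), so the eigenvalues are -3, -1, 1.
s=-1: eigenvector (1, 2, 0).
s=-3: eigenvector (0, 1, 0).
s=1: eigenvector (-1, -2, 1).
P = [[1, 0, -1], [2, 1, -2], [0, 0, 1]], D = diag(-1, -3, 1), P⁻¹ = [[1, 0, 1], [-2, 1, 0], [0, 0, 1]].
C³ = P·diag(-1, -27, 1)·P⁻¹ = [[-1, 0, -2], [52, -27, -4], [0, 0, 1]].
The requested entry is -27.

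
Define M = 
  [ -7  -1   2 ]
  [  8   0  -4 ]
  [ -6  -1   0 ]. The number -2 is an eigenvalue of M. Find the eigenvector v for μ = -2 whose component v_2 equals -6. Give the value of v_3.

-3

M + 2I = [[-5, -1, 2], [8, 2, -4], [-6, -1, 2]].
Solving (M + 2I)v = 0 gives the eigenspace spanned by (0, -6, -3).
With v_2 = -6, v = (0, -6, -3), so v_3 = -3.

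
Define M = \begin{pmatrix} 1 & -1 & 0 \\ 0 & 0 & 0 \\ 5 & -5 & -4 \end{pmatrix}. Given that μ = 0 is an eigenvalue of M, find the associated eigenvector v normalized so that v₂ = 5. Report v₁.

M = [[1, -1, 0], [0, 0, 0], [5, -5, -4]].
Solving (M)v = 0 gives the eigenspace spanned by (5, 5, 0).
With v₂ = 5, v = (5, 5, 0), so v₁ = 5.

5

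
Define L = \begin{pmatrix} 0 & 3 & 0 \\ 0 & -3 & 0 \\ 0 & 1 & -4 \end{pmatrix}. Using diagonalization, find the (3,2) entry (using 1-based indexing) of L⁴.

Characteristic polynomial: λ^3 + 7λ^2 + 12λ = λ(λ + 3)(λ + 4), so the eigenvalues are -4, -3, 0.
λ=0: eigenvector (1, 0, 0).
λ=-3: eigenvector (-1, 1, 1).
λ=-4: eigenvector (0, 0, 1).
P = [[1, -1, 0], [0, 1, 0], [0, 1, 1]], D = diag(0, -3, -4), P⁻¹ = [[1, 1, 0], [0, 1, 0], [0, -1, 1]].
L⁴ = P·diag(0, 81, 256)·P⁻¹ = [[0, -81, 0], [0, 81, 0], [0, -175, 256]].
The requested entry is -175.

-175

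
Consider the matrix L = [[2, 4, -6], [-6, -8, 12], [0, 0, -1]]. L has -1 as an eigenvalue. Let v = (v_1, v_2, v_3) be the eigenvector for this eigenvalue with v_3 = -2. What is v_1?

-4

L + 1I = [[3, 4, -6], [-6, -7, 12], [0, 0, 0]].
Solving (L + 1I)v = 0 gives the eigenspace spanned by (-4, 0, -2).
With v_3 = -2, v = (-4, 0, -2), so v_1 = -4.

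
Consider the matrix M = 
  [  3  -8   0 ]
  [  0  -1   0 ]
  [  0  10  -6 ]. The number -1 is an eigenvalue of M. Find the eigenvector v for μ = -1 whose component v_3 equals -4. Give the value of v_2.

-2

M + 1I = [[4, -8, 0], [0, 0, 0], [0, 10, -5]].
Solving (M + 1I)v = 0 gives the eigenspace spanned by (-4, -2, -4).
With v_3 = -4, v = (-4, -2, -4), so v_2 = -2.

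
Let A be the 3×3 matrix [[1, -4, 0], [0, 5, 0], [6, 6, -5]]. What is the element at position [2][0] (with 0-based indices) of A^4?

-624

Characteristic polynomial: s^3 - s^2 - 25s + 25 = (s - 5)(s - 1)(s + 5), so the eigenvalues are -5, 1, 5.
s=1: eigenvector (1, 0, 1).
s=5: eigenvector (-1, 1, 0).
s=-5: eigenvector (0, 0, 1).
P = [[1, -1, 0], [0, 1, 0], [1, 0, 1]], D = diag(1, 5, -5), P⁻¹ = [[1, 1, 0], [0, 1, 0], [-1, -1, 1]].
A⁴ = P·diag(1, 625, 625)·P⁻¹ = [[1, -624, 0], [0, 625, 0], [-624, -624, 625]].
The requested entry is -624.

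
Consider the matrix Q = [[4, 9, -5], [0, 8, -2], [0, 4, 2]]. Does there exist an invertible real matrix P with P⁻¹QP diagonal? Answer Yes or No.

Characteristic polynomial: p(λ) = λ^3 - 14λ^2 + 64λ - 96 = (λ - 6)(λ - 4)^2.
λ = 4 has algebraic multiplicity 2; rank(Q − 4I) = 2, so geometric multiplicity = 1.
Geometric multiplicity < algebraic multiplicity, so Q is not diagonalizable.

No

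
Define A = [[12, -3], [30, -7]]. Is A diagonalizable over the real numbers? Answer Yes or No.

Characteristic polynomial: p(t) = t^2 - 5t + 6 = (t - 3)(t - 2).
All 2 eigenvalues are distinct, so A is diagonalizable.

Yes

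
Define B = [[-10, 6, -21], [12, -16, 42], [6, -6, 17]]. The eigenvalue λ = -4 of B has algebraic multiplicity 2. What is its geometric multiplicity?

2

B + 4I = [[-6, 6, -21], [12, -12, 42], [6, -6, 21]].
This matrix has rank 1, so its null space has dimension 3 − 1 = 2.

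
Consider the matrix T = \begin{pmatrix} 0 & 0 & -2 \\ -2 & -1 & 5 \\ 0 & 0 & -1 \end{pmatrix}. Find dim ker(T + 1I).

T + 1I = [[1, 0, -2], [-2, 0, 5], [0, 0, 0]].
This matrix has rank 2, so its null space has dimension 3 − 2 = 1.

1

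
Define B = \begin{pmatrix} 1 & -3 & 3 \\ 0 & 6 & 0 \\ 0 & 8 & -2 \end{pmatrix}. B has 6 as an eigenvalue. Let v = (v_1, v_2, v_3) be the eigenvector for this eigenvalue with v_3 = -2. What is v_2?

B − 6I = [[-5, -3, 3], [0, 0, 0], [0, 8, -8]].
Solving (B − 6I)v = 0 gives the eigenspace spanned by (0, -2, -2).
With v_3 = -2, v = (0, -2, -2), so v_2 = -2.

-2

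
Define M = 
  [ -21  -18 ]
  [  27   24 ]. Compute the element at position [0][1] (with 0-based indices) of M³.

Characteristic polynomial: λ^2 - 3λ - 18 = (λ - 6)(λ + 3), so the eigenvalues are -3, 6.
λ=-3: eigenvector (1, -1).
λ=6: eigenvector (-2, 3).
P = [[1, -2], [-1, 3]], D = diag(-3, 6), P⁻¹ = [[3, 2], [1, 1]].
M³ = P·diag(-27, 216)·P⁻¹ = [[-513, -486], [729, 702]].
The requested entry is -486.

-486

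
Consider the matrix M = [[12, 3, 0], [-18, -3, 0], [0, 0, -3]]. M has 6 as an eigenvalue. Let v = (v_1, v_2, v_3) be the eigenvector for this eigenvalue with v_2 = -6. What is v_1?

3

M − 6I = [[6, 3, 0], [-18, -9, 0], [0, 0, -9]].
Solving (M − 6I)v = 0 gives the eigenspace spanned by (3, -6, 0).
With v_2 = -6, v = (3, -6, 0), so v_1 = 3.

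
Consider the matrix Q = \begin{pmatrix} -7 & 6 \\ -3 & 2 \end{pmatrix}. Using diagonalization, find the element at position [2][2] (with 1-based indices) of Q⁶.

Characteristic polynomial: λ^2 + 5λ + 4 = (λ + 1)(λ + 4), so the eigenvalues are -4, -1.
λ=-4: eigenvector (2, 1).
λ=-1: eigenvector (1, 1).
P = [[2, 1], [1, 1]], D = diag(-4, -1), P⁻¹ = [[1, -1], [-1, 2]].
Q⁶ = P·diag(4096, 1)·P⁻¹ = [[8191, -8190], [4095, -4094]].
The requested entry is -4094.

-4094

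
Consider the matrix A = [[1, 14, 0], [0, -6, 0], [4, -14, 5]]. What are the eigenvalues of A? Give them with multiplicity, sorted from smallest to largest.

-6, 1, 5

Characteristic polynomial: p(μ) = μ^3 - 31μ + 30 = (μ - 5)(μ - 1)(μ + 6).
Roots (with multiplicity): -6, 1, 5.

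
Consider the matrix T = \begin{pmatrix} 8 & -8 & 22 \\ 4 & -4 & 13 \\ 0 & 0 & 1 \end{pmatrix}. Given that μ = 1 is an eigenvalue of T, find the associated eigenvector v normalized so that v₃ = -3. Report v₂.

T − 1I = [[7, -8, 22], [4, -5, 13], [0, 0, 0]].
Solving (T − 1I)v = 0 gives the eigenspace spanned by (6, -3, -3).
With v₃ = -3, v = (6, -3, -3), so v₂ = -3.

-3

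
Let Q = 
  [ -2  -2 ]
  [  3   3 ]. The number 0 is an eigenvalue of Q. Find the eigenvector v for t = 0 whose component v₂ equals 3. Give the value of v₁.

-3

Q = [[-2, -2], [3, 3]].
Solving (Q)v = 0 gives the eigenspace spanned by (-3, 3).
With v₂ = 3, v = (-3, 3), so v₁ = -3.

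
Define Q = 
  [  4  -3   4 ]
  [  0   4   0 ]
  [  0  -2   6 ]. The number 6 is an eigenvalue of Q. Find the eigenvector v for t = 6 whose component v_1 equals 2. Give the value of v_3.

1

Q − 6I = [[-2, -3, 4], [0, -2, 0], [0, -2, 0]].
Solving (Q − 6I)v = 0 gives the eigenspace spanned by (2, 0, 1).
With v_1 = 2, v = (2, 0, 1), so v_3 = 1.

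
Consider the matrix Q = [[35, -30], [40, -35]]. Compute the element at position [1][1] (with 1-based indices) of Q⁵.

Characteristic polynomial: s^2 - 25 = (s - 5)(s + 5), so the eigenvalues are -5, 5.
s=5: eigenvector (1, 1).
s=-5: eigenvector (3, 4).
P = [[1, 3], [1, 4]], D = diag(5, -5), P⁻¹ = [[4, -3], [-1, 1]].
Q⁵ = P·diag(3125, -3125)·P⁻¹ = [[21875, -18750], [25000, -21875]].
The requested entry is 21875.

21875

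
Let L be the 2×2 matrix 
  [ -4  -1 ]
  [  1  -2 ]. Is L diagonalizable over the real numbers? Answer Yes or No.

No

Characteristic polynomial: p(r) = r^2 + 6r + 9 = (r + 3)^2.
r = -3 has algebraic multiplicity 2; rank(L + 3I) = 1, so geometric multiplicity = 1.
Geometric multiplicity < algebraic multiplicity, so L is not diagonalizable.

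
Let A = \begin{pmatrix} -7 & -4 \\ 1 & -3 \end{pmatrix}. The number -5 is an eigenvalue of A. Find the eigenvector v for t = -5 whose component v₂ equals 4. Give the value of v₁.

A + 5I = [[-2, -4], [1, 2]].
Solving (A + 5I)v = 0 gives the eigenspace spanned by (-8, 4).
With v₂ = 4, v = (-8, 4), so v₁ = -8.

-8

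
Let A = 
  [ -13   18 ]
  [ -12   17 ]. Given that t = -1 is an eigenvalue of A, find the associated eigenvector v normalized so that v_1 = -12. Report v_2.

A + 1I = [[-12, 18], [-12, 18]].
Solving (A + 1I)v = 0 gives the eigenspace spanned by (-12, -8).
With v_1 = -12, v = (-12, -8), so v_2 = -8.

-8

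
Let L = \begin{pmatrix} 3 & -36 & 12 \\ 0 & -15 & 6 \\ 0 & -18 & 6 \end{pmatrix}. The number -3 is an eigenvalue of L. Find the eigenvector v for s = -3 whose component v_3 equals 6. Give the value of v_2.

3

L + 3I = [[6, -36, 12], [0, -12, 6], [0, -18, 9]].
Solving (L + 3I)v = 0 gives the eigenspace spanned by (6, 3, 6).
With v_3 = 6, v = (6, 3, 6), so v_2 = 3.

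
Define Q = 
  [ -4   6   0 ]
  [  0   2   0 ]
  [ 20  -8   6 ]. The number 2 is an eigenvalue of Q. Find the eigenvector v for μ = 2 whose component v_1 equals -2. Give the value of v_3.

6

Q − 2I = [[-6, 6, 0], [0, 0, 0], [20, -8, 4]].
Solving (Q − 2I)v = 0 gives the eigenspace spanned by (-2, -2, 6).
With v_1 = -2, v = (-2, -2, 6), so v_3 = 6.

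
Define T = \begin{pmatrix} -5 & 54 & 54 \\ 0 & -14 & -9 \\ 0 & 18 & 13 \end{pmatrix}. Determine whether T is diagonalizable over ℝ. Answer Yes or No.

Yes

Characteristic polynomial: p(r) = r^3 + 6r^2 - 15r - 100 = (r - 4)(r + 5)^2.
r = -5 has algebraic multiplicity 2; rank(T + 5I) = 1, so geometric multiplicity = 2.
Every eigenvalue has geometric = algebraic multiplicity, so T is diagonalizable.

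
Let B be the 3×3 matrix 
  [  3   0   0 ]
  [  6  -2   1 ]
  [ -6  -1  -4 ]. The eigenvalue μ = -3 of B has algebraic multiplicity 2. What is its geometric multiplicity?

1

B + 3I = [[6, 0, 0], [6, 1, 1], [-6, -1, -1]].
This matrix has rank 2, so its null space has dimension 3 − 2 = 1.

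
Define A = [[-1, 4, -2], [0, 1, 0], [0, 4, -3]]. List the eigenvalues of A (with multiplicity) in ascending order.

-3, -1, 1

Characteristic polynomial: p(μ) = μ^3 + 3μ^2 - μ - 3 = (μ - 1)(μ + 1)(μ + 3).
Roots (with multiplicity): -3, -1, 1.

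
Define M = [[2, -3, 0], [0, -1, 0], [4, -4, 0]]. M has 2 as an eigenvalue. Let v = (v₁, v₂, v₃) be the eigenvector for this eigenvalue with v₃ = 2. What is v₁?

M − 2I = [[0, -3, 0], [0, -3, 0], [4, -4, -2]].
Solving (M − 2I)v = 0 gives the eigenspace spanned by (1, 0, 2).
With v₃ = 2, v = (1, 0, 2), so v₁ = 1.

1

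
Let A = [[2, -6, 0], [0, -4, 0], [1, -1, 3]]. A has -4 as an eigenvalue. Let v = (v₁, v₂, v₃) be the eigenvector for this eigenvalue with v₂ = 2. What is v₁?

2

A + 4I = [[6, -6, 0], [0, 0, 0], [1, -1, 7]].
Solving (A + 4I)v = 0 gives the eigenspace spanned by (2, 2, 0).
With v₂ = 2, v = (2, 2, 0), so v₁ = 2.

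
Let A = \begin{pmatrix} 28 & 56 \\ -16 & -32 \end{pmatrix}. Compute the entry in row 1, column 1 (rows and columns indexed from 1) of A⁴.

-1792

Characteristic polynomial: t^2 + 4t = t(t + 4), so the eigenvalues are -4, 0.
t=0: eigenvector (2, -1).
t=-4: eigenvector (7, -4).
P = [[2, 7], [-1, -4]], D = diag(0, -4), P⁻¹ = [[4, 7], [-1, -2]].
A⁴ = P·diag(0, 256)·P⁻¹ = [[-1792, -3584], [1024, 2048]].
The requested entry is -1792.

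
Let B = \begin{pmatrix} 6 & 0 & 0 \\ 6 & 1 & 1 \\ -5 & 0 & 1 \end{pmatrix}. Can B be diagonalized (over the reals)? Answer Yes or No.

No

Characteristic polynomial: p(t) = t^3 - 8t^2 + 13t - 6 = (t - 6)(t - 1)^2.
t = 1 has algebraic multiplicity 2; rank(B − 1I) = 2, so geometric multiplicity = 1.
Geometric multiplicity < algebraic multiplicity, so B is not diagonalizable.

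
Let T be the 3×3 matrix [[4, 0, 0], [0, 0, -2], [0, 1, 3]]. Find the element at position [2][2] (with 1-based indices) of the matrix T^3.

Characteristic polynomial: s^3 - 7s^2 + 14s - 8 = (s - 4)(s - 2)(s - 1), so the eigenvalues are 1, 2, 4.
s=4: eigenvector (1, 0, 0).
s=1: eigenvector (0, 2, -1).
s=2: eigenvector (0, 1, -1).
P = [[1, 0, 0], [0, 2, 1], [0, -1, -1]], D = diag(4, 1, 2), P⁻¹ = [[1, 0, 0], [0, 1, 1], [0, -1, -2]].
T³ = P·diag(64, 1, 8)·P⁻¹ = [[64, 0, 0], [0, -6, -14], [0, 7, 15]].
The requested entry is -6.

-6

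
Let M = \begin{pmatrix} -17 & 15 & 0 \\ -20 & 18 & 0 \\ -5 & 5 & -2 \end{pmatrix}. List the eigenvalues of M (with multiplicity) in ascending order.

Characteristic polynomial: p(λ) = λ^3 + λ^2 - 8λ - 12 = (λ - 3)(λ + 2)^2.
Roots (with multiplicity): -2, -2, 3.

-2, -2, 3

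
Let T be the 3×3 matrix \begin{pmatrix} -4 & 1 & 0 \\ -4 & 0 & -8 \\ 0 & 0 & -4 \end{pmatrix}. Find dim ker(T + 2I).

1

T + 2I = [[-2, 1, 0], [-4, 2, -8], [0, 0, -2]].
This matrix has rank 2, so its null space has dimension 3 − 2 = 1.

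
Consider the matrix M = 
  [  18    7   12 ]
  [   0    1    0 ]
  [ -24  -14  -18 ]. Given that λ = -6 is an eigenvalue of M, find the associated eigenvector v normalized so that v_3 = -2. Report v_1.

M + 6I = [[24, 7, 12], [0, 7, 0], [-24, -14, -12]].
Solving (M + 6I)v = 0 gives the eigenspace spanned by (1, 0, -2).
With v_3 = -2, v = (1, 0, -2), so v_1 = 1.

1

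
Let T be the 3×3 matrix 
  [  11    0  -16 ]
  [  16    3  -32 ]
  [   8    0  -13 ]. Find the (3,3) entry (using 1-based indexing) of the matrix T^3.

-277

Characteristic polynomial: s^3 - s^2 - 21s + 45 = (s - 3)^2(s + 5), so the eigenvalues are -5, 3, 3.
s=-5: eigenvector (1, 2, 1).
s=3: eigenvector (-2, -4, -1).
s=3: eigenvector (0, 1, 0).
P = [[1, -2, 0], [2, -4, 1], [1, -1, 0]], D = diag(-5, 3, 3), P⁻¹ = [[-1, 0, 2], [-1, 0, 1], [-2, 1, 0]].
T³ = P·diag(-125, 27, 27)·P⁻¹ = [[179, 0, -304], [304, 27, -608], [152, 0, -277]].
The requested entry is -277.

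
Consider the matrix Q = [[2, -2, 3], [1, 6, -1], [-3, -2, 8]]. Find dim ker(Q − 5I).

1

Q − 5I = [[-3, -2, 3], [1, 1, -1], [-3, -2, 3]].
This matrix has rank 2, so its null space has dimension 3 − 2 = 1.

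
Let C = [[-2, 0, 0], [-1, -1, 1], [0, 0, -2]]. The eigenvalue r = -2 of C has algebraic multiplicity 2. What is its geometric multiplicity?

C + 2I = [[0, 0, 0], [-1, 1, 1], [0, 0, 0]].
This matrix has rank 1, so its null space has dimension 3 − 1 = 2.

2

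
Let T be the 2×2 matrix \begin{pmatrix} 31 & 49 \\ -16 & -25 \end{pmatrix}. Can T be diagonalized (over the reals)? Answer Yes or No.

No

Characteristic polynomial: p(μ) = μ^2 - 6μ + 9 = (μ - 3)^2.
μ = 3 has algebraic multiplicity 2; rank(T − 3I) = 1, so geometric multiplicity = 1.
Geometric multiplicity < algebraic multiplicity, so T is not diagonalizable.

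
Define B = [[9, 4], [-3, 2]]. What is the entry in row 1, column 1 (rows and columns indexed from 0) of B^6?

Characteristic polynomial: r^2 - 11r + 30 = (r - 6)(r - 5), so the eigenvalues are 5, 6.
r=6: eigenvector (4, -3).
r=5: eigenvector (-1, 1).
P = [[4, -1], [-3, 1]], D = diag(6, 5), P⁻¹ = [[1, 1], [3, 4]].
B⁶ = P·diag(46656, 15625)·P⁻¹ = [[139749, 124124], [-93093, -77468]].
The requested entry is -77468.

-77468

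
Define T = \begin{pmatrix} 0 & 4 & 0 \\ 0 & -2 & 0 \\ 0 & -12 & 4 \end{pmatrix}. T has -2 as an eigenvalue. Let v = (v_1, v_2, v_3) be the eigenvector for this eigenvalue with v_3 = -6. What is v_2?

-3

T + 2I = [[2, 4, 0], [0, 0, 0], [0, -12, 6]].
Solving (T + 2I)v = 0 gives the eigenspace spanned by (6, -3, -6).
With v_3 = -6, v = (6, -3, -6), so v_2 = -3.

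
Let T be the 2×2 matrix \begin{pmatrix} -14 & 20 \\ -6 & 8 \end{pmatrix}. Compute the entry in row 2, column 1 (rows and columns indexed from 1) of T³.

Characteristic polynomial: s^2 + 6s + 8 = (s + 2)(s + 4), so the eigenvalues are -4, -2.
s=-4: eigenvector (2, 1).
s=-2: eigenvector (5, 3).
P = [[2, 5], [1, 3]], D = diag(-4, -2), P⁻¹ = [[3, -5], [-1, 2]].
T³ = P·diag(-64, -8)·P⁻¹ = [[-344, 560], [-168, 272]].
The requested entry is -168.

-168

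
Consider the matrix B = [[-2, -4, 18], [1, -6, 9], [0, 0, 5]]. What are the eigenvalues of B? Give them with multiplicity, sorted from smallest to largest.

-4, -4, 5

Characteristic polynomial: p(r) = r^3 + 3r^2 - 24r - 80 = (r - 5)(r + 4)^2.
Roots (with multiplicity): -4, -4, 5.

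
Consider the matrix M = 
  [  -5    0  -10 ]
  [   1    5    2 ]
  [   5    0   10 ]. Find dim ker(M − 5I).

M − 5I = [[-10, 0, -10], [1, 0, 2], [5, 0, 5]].
This matrix has rank 2, so its null space has dimension 3 − 2 = 1.

1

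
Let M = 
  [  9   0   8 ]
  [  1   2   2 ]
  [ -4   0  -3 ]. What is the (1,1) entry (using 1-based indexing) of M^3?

Characteristic polynomial: λ^3 - 8λ^2 + 17λ - 10 = (λ - 5)(λ - 2)(λ - 1), so the eigenvalues are 1, 2, 5.
λ=1: eigenvector (-1, -1, 1).
λ=2: eigenvector (0, 1, 0).
λ=5: eigenvector (-2, 0, 1).
P = [[-1, 0, -2], [-1, 1, 0], [1, 0, 1]], D = diag(1, 2, 5), P⁻¹ = [[1, 0, 2], [1, 1, 2], [-1, 0, -1]].
M³ = P·diag(1, 8, 125)·P⁻¹ = [[249, 0, 248], [7, 8, 14], [-124, 0, -123]].
The requested entry is 249.

249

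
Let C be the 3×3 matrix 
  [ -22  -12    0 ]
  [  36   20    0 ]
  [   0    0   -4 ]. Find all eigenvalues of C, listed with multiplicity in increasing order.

Characteristic polynomial: p(μ) = μ^3 + 6μ^2 - 32 = (μ - 2)(μ + 4)^2.
Roots (with multiplicity): -4, -4, 2.

-4, -4, 2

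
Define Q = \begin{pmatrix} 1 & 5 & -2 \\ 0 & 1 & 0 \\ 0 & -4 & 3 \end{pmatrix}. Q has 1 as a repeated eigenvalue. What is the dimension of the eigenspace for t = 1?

1

Q − 1I = [[0, 5, -2], [0, 0, 0], [0, -4, 2]].
This matrix has rank 2, so its null space has dimension 3 − 2 = 1.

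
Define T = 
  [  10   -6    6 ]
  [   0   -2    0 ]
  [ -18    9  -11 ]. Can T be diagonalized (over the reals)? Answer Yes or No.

Characteristic polynomial: p(s) = s^3 + 3s^2 - 4 = (s - 1)(s + 2)^2.
s = -2 has algebraic multiplicity 2; rank(T + 2I) = 1, so geometric multiplicity = 2.
Every eigenvalue has geometric = algebraic multiplicity, so T is diagonalizable.

Yes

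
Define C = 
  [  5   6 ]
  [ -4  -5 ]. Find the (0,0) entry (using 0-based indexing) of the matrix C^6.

Characteristic polynomial: μ^2 - 1 = (μ - 1)(μ + 1), so the eigenvalues are -1, 1.
μ=-1: eigenvector (1, -1).
μ=1: eigenvector (3, -2).
P = [[1, 3], [-1, -2]], D = diag(-1, 1), P⁻¹ = [[-2, -3], [1, 1]].
C⁶ = P·diag(1, 1)·P⁻¹ = [[1, 0], [0, 1]].
The requested entry is 1.

1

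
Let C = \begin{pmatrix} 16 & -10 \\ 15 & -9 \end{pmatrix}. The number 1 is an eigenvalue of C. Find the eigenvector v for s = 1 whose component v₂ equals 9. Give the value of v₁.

6

C − 1I = [[15, -10], [15, -10]].
Solving (C − 1I)v = 0 gives the eigenspace spanned by (6, 9).
With v₂ = 9, v = (6, 9), so v₁ = 6.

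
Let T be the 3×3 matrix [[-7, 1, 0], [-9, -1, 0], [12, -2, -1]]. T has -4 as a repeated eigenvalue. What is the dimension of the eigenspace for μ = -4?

T + 4I = [[-3, 1, 0], [-9, 3, 0], [12, -2, 3]].
This matrix has rank 2, so its null space has dimension 3 − 2 = 1.

1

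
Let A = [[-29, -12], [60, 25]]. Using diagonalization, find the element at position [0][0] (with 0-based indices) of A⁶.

78121

Characteristic polynomial: r^2 + 4r - 5 = (r - 1)(r + 5), so the eigenvalues are -5, 1.
r=-5: eigenvector (1, -2).
r=1: eigenvector (-2, 5).
P = [[1, -2], [-2, 5]], D = diag(-5, 1), P⁻¹ = [[5, 2], [2, 1]].
A⁶ = P·diag(15625, 1)·P⁻¹ = [[78121, 31248], [-156240, -62495]].
The requested entry is 78121.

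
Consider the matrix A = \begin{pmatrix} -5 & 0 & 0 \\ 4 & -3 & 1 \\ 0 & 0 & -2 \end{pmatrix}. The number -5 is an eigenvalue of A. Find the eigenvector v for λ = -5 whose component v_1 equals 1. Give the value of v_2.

A + 5I = [[0, 0, 0], [4, 2, 1], [0, 0, 3]].
Solving (A + 5I)v = 0 gives the eigenspace spanned by (1, -2, 0).
With v_1 = 1, v = (1, -2, 0), so v_2 = -2.

-2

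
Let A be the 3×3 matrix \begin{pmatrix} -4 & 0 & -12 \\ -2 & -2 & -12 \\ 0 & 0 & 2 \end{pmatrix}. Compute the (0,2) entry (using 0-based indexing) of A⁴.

Characteristic polynomial: t^3 + 4t^2 - 4t - 16 = (t - 2)(t + 2)(t + 4), so the eigenvalues are -4, -2, 2.
t=-4: eigenvector (1, 1, 0).
t=-2: eigenvector (0, 1, 0).
t=2: eigenvector (-2, -2, 1).
P = [[1, 0, -2], [1, 1, -2], [0, 0, 1]], D = diag(-4, -2, 2), P⁻¹ = [[1, 0, 2], [-1, 1, 0], [0, 0, 1]].
A⁴ = P·diag(256, 16, 16)·P⁻¹ = [[256, 0, 480], [240, 16, 480], [0, 0, 16]].
The requested entry is 480.

480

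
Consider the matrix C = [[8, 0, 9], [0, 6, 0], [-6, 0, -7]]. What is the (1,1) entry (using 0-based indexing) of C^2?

36

Characteristic polynomial: r^3 - 7r^2 + 4r + 12 = (r - 6)(r - 2)(r + 1), so the eigenvalues are -1, 2, 6.
r=2: eigenvector (3, 0, -2).
r=6: eigenvector (0, 1, 0).
r=-1: eigenvector (-1, 0, 1).
P = [[3, 0, -1], [0, 1, 0], [-2, 0, 1]], D = diag(2, 6, -1), P⁻¹ = [[1, 0, 1], [0, 1, 0], [2, 0, 3]].
C² = P·diag(4, 36, 1)·P⁻¹ = [[10, 0, 9], [0, 36, 0], [-6, 0, -5]].
The requested entry is 36.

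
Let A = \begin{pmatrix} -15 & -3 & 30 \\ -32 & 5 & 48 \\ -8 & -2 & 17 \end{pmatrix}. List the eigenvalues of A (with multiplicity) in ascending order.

Characteristic polynomial: p(λ) = λ^3 - 7λ^2 - 5λ + 75 = (λ - 5)^2(λ + 3).
Roots (with multiplicity): -3, 5, 5.

-3, 5, 5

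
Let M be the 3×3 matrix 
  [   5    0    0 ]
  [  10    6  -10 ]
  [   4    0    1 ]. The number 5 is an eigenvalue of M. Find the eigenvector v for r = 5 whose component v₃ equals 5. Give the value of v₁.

M − 5I = [[0, 0, 0], [10, 1, -10], [4, 0, -4]].
Solving (M − 5I)v = 0 gives the eigenspace spanned by (5, 0, 5).
With v₃ = 5, v = (5, 0, 5), so v₁ = 5.

5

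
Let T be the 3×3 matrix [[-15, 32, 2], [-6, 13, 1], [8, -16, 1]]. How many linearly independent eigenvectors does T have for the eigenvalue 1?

1

T − 1I = [[-16, 32, 2], [-6, 12, 1], [8, -16, 0]].
This matrix has rank 2, so its null space has dimension 3 − 2 = 1.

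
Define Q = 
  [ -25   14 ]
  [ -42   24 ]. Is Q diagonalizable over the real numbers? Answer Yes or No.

Characteristic polynomial: p(r) = r^2 + r - 12 = (r - 3)(r + 4).
All 2 eigenvalues are distinct, so Q is diagonalizable.

Yes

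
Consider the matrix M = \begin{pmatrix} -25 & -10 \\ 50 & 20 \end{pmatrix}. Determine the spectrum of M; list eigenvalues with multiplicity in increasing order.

Characteristic polynomial: p(λ) = λ^2 + 5λ = λ(λ + 5).
Roots (with multiplicity): -5, 0.

-5, 0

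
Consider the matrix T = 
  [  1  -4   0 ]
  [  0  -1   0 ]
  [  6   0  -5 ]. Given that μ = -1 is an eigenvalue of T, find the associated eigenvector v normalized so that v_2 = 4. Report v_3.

T + 1I = [[2, -4, 0], [0, 0, 0], [6, 0, -4]].
Solving (T + 1I)v = 0 gives the eigenspace spanned by (8, 4, 12).
With v_2 = 4, v = (8, 4, 12), so v_3 = 12.

12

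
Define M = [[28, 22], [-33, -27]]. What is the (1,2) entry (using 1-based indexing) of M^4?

1342

Characteristic polynomial: t^2 - t - 30 = (t - 6)(t + 5), so the eigenvalues are -5, 6.
t=6: eigenvector (1, -1).
t=-5: eigenvector (-2, 3).
P = [[1, -2], [-1, 3]], D = diag(6, -5), P⁻¹ = [[3, 2], [1, 1]].
M⁴ = P·diag(1296, 625)·P⁻¹ = [[2638, 1342], [-2013, -717]].
The requested entry is 1342.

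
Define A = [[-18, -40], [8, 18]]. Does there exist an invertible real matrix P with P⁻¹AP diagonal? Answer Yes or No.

Characteristic polynomial: p(s) = s^2 - 4 = (s - 2)(s + 2).
All 2 eigenvalues are distinct, so A is diagonalizable.

Yes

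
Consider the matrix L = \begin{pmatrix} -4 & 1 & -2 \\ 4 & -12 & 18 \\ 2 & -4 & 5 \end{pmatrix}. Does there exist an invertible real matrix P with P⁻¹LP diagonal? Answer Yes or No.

Characteristic polynomial: p(λ) = λ^3 + 11λ^2 + 40λ + 48 = (λ + 3)(λ + 4)^2.
λ = -4 has algebraic multiplicity 2; rank(L + 4I) = 2, so geometric multiplicity = 1.
Geometric multiplicity < algebraic multiplicity, so L is not diagonalizable.

No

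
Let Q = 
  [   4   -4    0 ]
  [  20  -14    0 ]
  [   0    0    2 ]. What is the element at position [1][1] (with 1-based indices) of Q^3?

544

Characteristic polynomial: s^3 + 8s^2 + 4s - 48 = (s - 2)(s + 4)(s + 6), so the eigenvalues are -6, -4, 2.
s=-4: eigenvector (1, 2, 0).
s=2: eigenvector (0, 0, 1).
s=-6: eigenvector (2, 5, 0).
P = [[1, 0, 2], [2, 0, 5], [0, 1, 0]], D = diag(-4, 2, -6), P⁻¹ = [[5, -2, 0], [0, 0, 1], [-2, 1, 0]].
Q³ = P·diag(-64, 8, -216)·P⁻¹ = [[544, -304, 0], [1520, -824, 0], [0, 0, 8]].
The requested entry is 544.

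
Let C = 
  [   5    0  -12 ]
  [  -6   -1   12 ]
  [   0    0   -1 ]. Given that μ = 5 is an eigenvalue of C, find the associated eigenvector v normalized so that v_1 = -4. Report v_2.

C − 5I = [[0, 0, -12], [-6, -6, 12], [0, 0, -6]].
Solving (C − 5I)v = 0 gives the eigenspace spanned by (-4, 4, 0).
With v_1 = -4, v = (-4, 4, 0), so v_2 = 4.

4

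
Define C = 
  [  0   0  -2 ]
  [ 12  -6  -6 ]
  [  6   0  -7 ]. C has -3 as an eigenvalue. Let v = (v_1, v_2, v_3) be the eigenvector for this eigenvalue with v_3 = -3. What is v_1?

C + 3I = [[3, 0, -2], [12, -3, -6], [6, 0, -4]].
Solving (C + 3I)v = 0 gives the eigenspace spanned by (-2, -2, -3).
With v_3 = -3, v = (-2, -2, -3), so v_1 = -2.

-2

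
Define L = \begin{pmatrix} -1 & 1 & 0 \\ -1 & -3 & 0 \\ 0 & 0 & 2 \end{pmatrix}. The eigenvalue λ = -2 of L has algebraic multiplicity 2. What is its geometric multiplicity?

1

L + 2I = [[1, 1, 0], [-1, -1, 0], [0, 0, 4]].
This matrix has rank 2, so its null space has dimension 3 − 2 = 1.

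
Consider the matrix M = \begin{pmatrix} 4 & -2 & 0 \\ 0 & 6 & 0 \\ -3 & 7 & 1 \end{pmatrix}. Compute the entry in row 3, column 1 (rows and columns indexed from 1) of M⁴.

-255

Characteristic polynomial: μ^3 - 11μ^2 + 34μ - 24 = (μ - 6)(μ - 4)(μ - 1), so the eigenvalues are 1, 4, 6.
μ=4: eigenvector (1, 0, -1).
μ=6: eigenvector (-1, 1, 2).
μ=1: eigenvector (0, 0, 1).
P = [[1, -1, 0], [0, 1, 0], [-1, 2, 1]], D = diag(4, 6, 1), P⁻¹ = [[1, 1, 0], [0, 1, 0], [1, -1, 1]].
M⁴ = P·diag(256, 1296, 1)·P⁻¹ = [[256, -1040, 0], [0, 1296, 0], [-255, 2335, 1]].
The requested entry is -255.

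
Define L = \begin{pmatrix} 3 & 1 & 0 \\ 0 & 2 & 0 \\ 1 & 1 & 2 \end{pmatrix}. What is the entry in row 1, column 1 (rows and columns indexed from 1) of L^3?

Characteristic polynomial: t^3 - 7t^2 + 16t - 12 = (t - 3)(t - 2)^2, so the eigenvalues are 2, 2, 3.
t=2: eigenvector (-1, 1, -2).
t=3: eigenvector (1, 0, 1).
t=2: eigenvector (0, 0, 1).
P = [[-1, 1, 0], [1, 0, 0], [-2, 1, 1]], D = diag(2, 3, 2), P⁻¹ = [[0, 1, 0], [1, 1, 0], [-1, 1, 1]].
L³ = P·diag(8, 27, 8)·P⁻¹ = [[27, 19, 0], [0, 8, 0], [19, 19, 8]].
The requested entry is 27.

27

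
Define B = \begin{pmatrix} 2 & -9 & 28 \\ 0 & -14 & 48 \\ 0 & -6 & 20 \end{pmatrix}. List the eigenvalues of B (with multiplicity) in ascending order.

Characteristic polynomial: p(s) = s^3 - 8s^2 + 20s - 16 = (s - 4)(s - 2)^2.
Roots (with multiplicity): 2, 2, 4.

2, 2, 4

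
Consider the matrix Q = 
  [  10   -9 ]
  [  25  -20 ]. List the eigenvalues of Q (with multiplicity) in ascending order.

-5, -5

Characteristic polynomial: p(s) = s^2 + 10s + 25 = (s + 5)^2.
Roots (with multiplicity): -5, -5.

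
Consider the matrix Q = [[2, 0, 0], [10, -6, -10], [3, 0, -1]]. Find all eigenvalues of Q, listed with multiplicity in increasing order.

-6, -1, 2

Characteristic polynomial: p(s) = s^3 + 5s^2 - 8s - 12 = (s - 2)(s + 1)(s + 6).
Roots (with multiplicity): -6, -1, 2.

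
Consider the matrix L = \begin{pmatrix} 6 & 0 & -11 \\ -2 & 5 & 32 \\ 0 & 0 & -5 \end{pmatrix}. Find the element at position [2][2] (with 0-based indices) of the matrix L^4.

Characteristic polynomial: μ^3 - 6μ^2 - 25μ + 150 = (μ - 6)(μ - 5)(μ + 5), so the eigenvalues are -5, 5, 6.
μ=6: eigenvector (1, -2, 0).
μ=-5: eigenvector (-1, 3, -1).
μ=5: eigenvector (0, 1, 0).
P = [[1, -1, 0], [-2, 3, 1], [0, -1, 0]], D = diag(6, -5, 5), P⁻¹ = [[1, 0, -1], [0, 0, -1], [2, 1, 1]].
L⁴ = P·diag(1296, 625, 625)·P⁻¹ = [[1296, 0, -671], [-1342, 625, 1342], [0, 0, 625]].
The requested entry is 625.

625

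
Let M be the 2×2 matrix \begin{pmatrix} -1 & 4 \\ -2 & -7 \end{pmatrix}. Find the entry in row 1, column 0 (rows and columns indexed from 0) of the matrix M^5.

Characteristic polynomial: s^2 + 8s + 15 = (s + 3)(s + 5), so the eigenvalues are -5, -3.
s=-5: eigenvector (1, -1).
s=-3: eigenvector (2, -1).
P = [[1, 2], [-1, -1]], D = diag(-5, -3), P⁻¹ = [[-1, -2], [1, 1]].
M⁵ = P·diag(-3125, -243)·P⁻¹ = [[2639, 5764], [-2882, -6007]].
The requested entry is -2882.

-2882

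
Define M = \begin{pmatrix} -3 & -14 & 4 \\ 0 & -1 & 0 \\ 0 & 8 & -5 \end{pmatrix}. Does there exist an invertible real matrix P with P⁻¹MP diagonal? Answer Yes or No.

Characteristic polynomial: p(t) = t^3 + 9t^2 + 23t + 15 = (t + 1)(t + 3)(t + 5).
All 3 eigenvalues are distinct, so M is diagonalizable.

Yes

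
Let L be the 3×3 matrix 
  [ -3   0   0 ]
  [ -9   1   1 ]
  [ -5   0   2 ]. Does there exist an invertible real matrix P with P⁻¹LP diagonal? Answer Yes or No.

Characteristic polynomial: p(s) = s^3 - 7s + 6 = (s - 2)(s - 1)(s + 3).
All 3 eigenvalues are distinct, so L is diagonalizable.

Yes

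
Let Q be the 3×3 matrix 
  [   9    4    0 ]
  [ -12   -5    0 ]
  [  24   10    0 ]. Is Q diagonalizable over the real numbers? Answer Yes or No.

Characteristic polynomial: p(s) = s^3 - 4s^2 + 3s = s(s - 3)(s - 1).
All 3 eigenvalues are distinct, so Q is diagonalizable.

Yes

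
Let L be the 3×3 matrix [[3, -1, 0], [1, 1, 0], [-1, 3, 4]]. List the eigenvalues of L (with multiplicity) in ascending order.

Characteristic polynomial: p(λ) = λ^3 - 8λ^2 + 20λ - 16 = (λ - 4)(λ - 2)^2.
Roots (with multiplicity): 2, 2, 4.

2, 2, 4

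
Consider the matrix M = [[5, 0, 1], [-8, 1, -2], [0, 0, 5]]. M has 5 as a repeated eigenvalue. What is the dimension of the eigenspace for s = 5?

M − 5I = [[0, 0, 1], [-8, -4, -2], [0, 0, 0]].
This matrix has rank 2, so its null space has dimension 3 − 2 = 1.

1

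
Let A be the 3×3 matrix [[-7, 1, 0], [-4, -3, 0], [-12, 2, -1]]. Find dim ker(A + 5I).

A + 5I = [[-2, 1, 0], [-4, 2, 0], [-12, 2, 4]].
This matrix has rank 2, so its null space has dimension 3 − 2 = 1.

1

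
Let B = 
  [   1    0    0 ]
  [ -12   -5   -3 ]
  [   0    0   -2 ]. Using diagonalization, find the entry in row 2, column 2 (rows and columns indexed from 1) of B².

25

Characteristic polynomial: r^3 + 6r^2 + 3r - 10 = (r - 1)(r + 2)(r + 5), so the eigenvalues are -5, -2, 1.
r=1: eigenvector (1, -2, 0).
r=-5: eigenvector (0, 1, 0).
r=-2: eigenvector (0, -1, 1).
P = [[1, 0, 0], [-2, 1, -1], [0, 0, 1]], D = diag(1, -5, -2), P⁻¹ = [[1, 0, 0], [2, 1, 1], [0, 0, 1]].
B² = P·diag(1, 25, 4)·P⁻¹ = [[1, 0, 0], [48, 25, 21], [0, 0, 4]].
The requested entry is 25.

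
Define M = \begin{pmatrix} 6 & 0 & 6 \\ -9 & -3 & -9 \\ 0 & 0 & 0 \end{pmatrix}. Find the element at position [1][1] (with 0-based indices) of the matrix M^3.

Characteristic polynomial: μ^3 - 3μ^2 - 18μ = μ(μ - 6)(μ + 3), so the eigenvalues are -3, 0, 6.
μ=-3: eigenvector (0, 1, 0).
μ=0: eigenvector (-1, 0, 1).
μ=6: eigenvector (-1, 1, 0).
P = [[0, -1, -1], [1, 0, 1], [0, 1, 0]], D = diag(-3, 0, 6), P⁻¹ = [[1, 1, 1], [0, 0, 1], [-1, 0, -1]].
M³ = P·diag(-27, 0, 216)·P⁻¹ = [[216, 0, 216], [-243, -27, -243], [0, 0, 0]].
The requested entry is -27.

-27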